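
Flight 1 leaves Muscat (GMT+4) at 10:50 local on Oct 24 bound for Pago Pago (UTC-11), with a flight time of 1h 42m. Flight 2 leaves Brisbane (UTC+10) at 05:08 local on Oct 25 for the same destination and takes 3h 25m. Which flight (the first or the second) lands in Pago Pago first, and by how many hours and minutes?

Flight 1 in UTC: 10:50 − 4:00 = 06:50 on Oct 24.
+1 hour 42 minutes → arrive 08:32 UTC on Oct 24.
Flight 2 in UTC: 05:08 − 10:00 = 19:08 on Oct 24.
+3 hours and 25 minutes → arrive 22:33 UTC on Oct 24.
Flight 1 lands earlier by 14 hours 1 minute.

the first, by 14 hours 1 minute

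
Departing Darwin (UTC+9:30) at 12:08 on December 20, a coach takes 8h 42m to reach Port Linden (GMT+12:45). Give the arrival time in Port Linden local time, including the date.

00:05 on December 21

Convert departure to UTC: 12:08 − 9:30 = 02:38 UTC on Dec 20.
Add 8 hours 42 minutes travel time → 11:20 UTC.
Port Linden is UTC+12:45, so local arrival = 11:20 + 12:45 = 00:05 on Dec 21.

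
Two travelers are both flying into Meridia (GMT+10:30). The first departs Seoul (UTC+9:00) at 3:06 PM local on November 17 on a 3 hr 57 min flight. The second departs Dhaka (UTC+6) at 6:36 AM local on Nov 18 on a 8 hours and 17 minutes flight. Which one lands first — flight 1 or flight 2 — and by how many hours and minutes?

Flight 1 in UTC: 3:06 PM − 9:00 = 6:06 AM on Nov 17.
+3 hours 57 minutes → arrive 10:03 AM UTC on Nov 17.
Flight 2 in UTC: 6:36 AM − 6:00 = 12:36 AM on Nov 18.
+8 hours 17 minutes → arrive 8:53 AM UTC on Nov 18.
Flight 1 lands earlier by 22 hours 50 minutes.

the first, by 22 hours 50 minutes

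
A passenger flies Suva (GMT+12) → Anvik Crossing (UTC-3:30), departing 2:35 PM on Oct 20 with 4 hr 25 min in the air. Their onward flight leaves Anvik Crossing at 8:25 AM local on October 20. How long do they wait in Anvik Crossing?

4 hours 55 minutes

Convert departure to UTC: 2:35 PM − 12:00 = 2:35 AM UTC on Oct 20.
Add 4 hours 25 minutes flight time → 7:00 AM UTC.
Anvik Crossing is UTC−3:30, so local arrival = 7:00 AM − 3:30 = 3:30 AM on Oct 20.
Layover = 8:25 AM − 3:30 AM = 4 hours 55 minutes.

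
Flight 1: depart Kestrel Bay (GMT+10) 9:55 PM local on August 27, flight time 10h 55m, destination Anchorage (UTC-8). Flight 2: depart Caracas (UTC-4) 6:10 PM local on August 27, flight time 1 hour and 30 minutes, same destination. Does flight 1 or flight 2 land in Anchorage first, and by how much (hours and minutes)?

Flight 1 in UTC: 9:55 PM − 10:00 = 11:55 AM on Aug 27.
+10 hours 55 minutes → arrive 10:50 PM UTC on Aug 27.
Flight 2 in UTC: 6:10 PM + 4:00 = 10:10 PM on Aug 27.
+1 hour 30 minutes → arrive 11:40 PM UTC on Aug 27.
Flight 1 lands earlier by 50 minutes.

the first, by 50 minutes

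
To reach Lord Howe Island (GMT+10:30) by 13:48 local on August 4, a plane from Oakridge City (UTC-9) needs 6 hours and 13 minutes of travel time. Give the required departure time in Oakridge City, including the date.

Target arrival in UTC: 13:48 − 10:30 = 03:18 on Aug 4.
Subtract 6 hours 13 minutes → departure 21:05 UTC on Aug 3.
Oakridge City is UTC−9:00: 21:05 − 9:00 = 12:05 on Aug 3.

12:05 on August 3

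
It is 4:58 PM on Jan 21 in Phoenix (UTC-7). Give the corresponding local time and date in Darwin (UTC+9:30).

9:28 AM on Jan 22

In UTC: 4:58 PM + 7:00 = 11:58 PM on Jan 21.
Darwin is UTC+9:30: 11:58 PM + 9:30 = 9:28 AM on Jan 22.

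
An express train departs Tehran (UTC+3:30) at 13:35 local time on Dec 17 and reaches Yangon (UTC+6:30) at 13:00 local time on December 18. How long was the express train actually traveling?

20 hours 25 minutes

Departure in UTC: 13:35 − 3:30 = 10:05 on Dec 17.
Arrival in UTC: 13:00 − 6:30 = 06:30 on Dec 18.
Elapsed = 06:30 − 10:05 (+1 day) = 20 hours 25 minutes.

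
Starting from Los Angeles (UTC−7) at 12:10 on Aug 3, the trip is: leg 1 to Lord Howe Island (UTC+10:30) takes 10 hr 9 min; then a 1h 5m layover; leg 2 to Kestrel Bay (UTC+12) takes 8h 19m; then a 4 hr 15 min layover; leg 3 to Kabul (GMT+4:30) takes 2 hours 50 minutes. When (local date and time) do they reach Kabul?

02:18 on August 5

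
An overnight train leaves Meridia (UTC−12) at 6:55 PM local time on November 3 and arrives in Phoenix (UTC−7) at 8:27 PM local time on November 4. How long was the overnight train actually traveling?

20 hours 32 minutes

Phoenix is 5:00 ahead of Meridia.
Clock-face elapsed time (ignoring zones) is 25 hours 32 minutes.
Actual elapsed = 25 hours 32 minutes − 5:00 = 20 hours 32 minutes.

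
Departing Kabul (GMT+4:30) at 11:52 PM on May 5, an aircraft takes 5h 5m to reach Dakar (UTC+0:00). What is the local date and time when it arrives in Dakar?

12:27 AM on May 6

Dakar is 4:30 behind Kabul.
After 5 hours and 5 minutes it is 4:57 AM (May 6) in Kabul.
Shift by the zone difference: 4:57 AM − 4:30 = 12:27 AM on May 6 in Dakar.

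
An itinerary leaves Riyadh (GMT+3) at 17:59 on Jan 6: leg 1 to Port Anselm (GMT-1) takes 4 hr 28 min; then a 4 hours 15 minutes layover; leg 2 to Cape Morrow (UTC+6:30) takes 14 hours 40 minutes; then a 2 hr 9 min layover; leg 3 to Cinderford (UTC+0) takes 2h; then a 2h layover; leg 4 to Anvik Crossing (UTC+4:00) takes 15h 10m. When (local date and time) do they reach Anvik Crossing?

15:41 on January 8

Convert departure to UTC: 17:59 − 3:00 = 14:59 UTC on Jan 6.
Add 4 hours 28 minutes leg 1 → 19:27 UTC.
Add 4 hours and 15 minutes layover in Port Anselm → 23:42 UTC.
Add 14 hours 40 minutes leg 2 → 14:22 UTC (Jan 7).
Add 2 hours and 9 minutes layover in Cape Morrow → 16:31 UTC.
Add 2 hours leg 3 → 18:31 UTC.
Add 2 hours layover in Cinderford → 20:31 UTC.
Add 15 hours and 10 minutes leg 4 → 11:41 UTC (Jan 8).
Anvik Crossing is UTC+4:00, so local arrival = 11:41 + 4:00 = 15:41 on Jan 8.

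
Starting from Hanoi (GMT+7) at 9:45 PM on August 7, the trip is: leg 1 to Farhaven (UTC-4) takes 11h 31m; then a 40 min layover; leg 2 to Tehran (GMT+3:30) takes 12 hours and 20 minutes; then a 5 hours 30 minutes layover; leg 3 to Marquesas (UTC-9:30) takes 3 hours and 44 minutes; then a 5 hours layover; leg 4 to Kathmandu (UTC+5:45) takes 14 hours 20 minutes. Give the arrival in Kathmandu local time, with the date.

1:35 AM on August 10

Convert departure to UTC: 9:45 PM − 7:00 = 2:45 PM UTC on Aug 7.
Add 11 hours and 31 minutes leg 1 → 2:16 AM UTC (Aug 8).
Add 40 minutes layover in Farhaven → 2:56 AM UTC.
Add 12 hours and 20 minutes leg 2 → 3:16 PM UTC.
Add 5 hours 30 minutes layover in Tehran → 8:46 PM UTC.
Add 3 hours 44 minutes leg 3 → 12:30 AM UTC (Aug 9).
Add 5 hours layover in Marquesas → 5:30 AM UTC.
Add 14 hours 20 minutes leg 4 → 7:50 PM UTC.
Kathmandu is UTC+5:45, so local arrival = 7:50 PM + 5:45 = 1:35 AM on Aug 10.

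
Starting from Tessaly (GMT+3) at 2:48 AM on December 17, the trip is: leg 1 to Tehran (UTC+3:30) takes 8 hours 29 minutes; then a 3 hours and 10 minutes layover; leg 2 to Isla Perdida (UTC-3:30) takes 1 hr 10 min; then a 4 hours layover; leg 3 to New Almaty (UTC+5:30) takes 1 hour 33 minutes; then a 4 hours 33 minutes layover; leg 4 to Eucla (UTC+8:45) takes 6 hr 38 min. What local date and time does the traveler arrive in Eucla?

Convert departure to UTC: 2:48 AM − 3:00 = 11:48 PM UTC on Dec 16.
Add 8 hours 29 minutes leg 1 → 8:17 AM UTC (Dec 17).
Add 3 hours 10 minutes layover in Tehran → 11:27 AM UTC.
Add 1 hour and 10 minutes leg 2 → 12:37 PM UTC.
Add 4 hours layover in Isla Perdida → 4:37 PM UTC.
Add 1 hour 33 minutes leg 3 → 6:10 PM UTC.
Add 4 hours and 33 minutes layover in New Almaty → 10:43 PM UTC.
Add 6 hours 38 minutes leg 4 → 5:21 AM UTC (Dec 18).
Eucla is UTC+8:45, so local arrival = 5:21 AM + 8:45 = 2:06 PM on Dec 18.

2:06 PM on Dec 18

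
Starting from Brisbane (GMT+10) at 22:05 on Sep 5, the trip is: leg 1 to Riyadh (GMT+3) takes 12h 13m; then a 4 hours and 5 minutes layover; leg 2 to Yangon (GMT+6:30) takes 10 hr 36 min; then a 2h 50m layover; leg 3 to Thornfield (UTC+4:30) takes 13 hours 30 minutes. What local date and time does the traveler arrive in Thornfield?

11:49 on September 7

Convert departure to UTC: 22:05 − 10:00 = 12:05 UTC on Sep 5.
Add 12 hours 13 minutes leg 1 → 00:18 UTC (Sep 6).
Add 4 hours 5 minutes layover in Riyadh → 04:23 UTC.
Add 10 hours and 36 minutes leg 2 → 14:59 UTC.
Add 2 hours and 50 minutes layover in Yangon → 17:49 UTC.
Add 13 hours and 30 minutes leg 3 → 07:19 UTC (Sep 7).
Thornfield is UTC+4:30, so local arrival = 07:19 + 4:30 = 11:49 on Sep 7.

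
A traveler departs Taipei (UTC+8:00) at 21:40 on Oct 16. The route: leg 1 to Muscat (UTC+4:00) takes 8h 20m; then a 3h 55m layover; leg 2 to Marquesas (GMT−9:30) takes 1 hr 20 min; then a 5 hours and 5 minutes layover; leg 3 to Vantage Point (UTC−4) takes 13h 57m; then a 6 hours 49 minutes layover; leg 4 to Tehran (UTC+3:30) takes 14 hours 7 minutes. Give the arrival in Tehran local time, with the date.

22:43 on Oct 18

Convert departure to UTC: 21:40 − 8:00 = 13:40 UTC on Oct 16.
Add 8 hours and 20 minutes leg 1 → 22:00 UTC.
Add 3 hours and 55 minutes layover in Muscat → 01:55 UTC (Oct 17).
Add 1 hour and 20 minutes leg 2 → 03:15 UTC.
Add 5 hours 5 minutes layover in Marquesas → 08:20 UTC.
Add 13 hours 57 minutes leg 3 → 22:17 UTC.
Add 6 hours and 49 minutes layover in Vantage Point → 05:06 UTC (Oct 18).
Add 14 hours and 7 minutes leg 4 → 19:13 UTC.
Tehran is UTC+3:30, so local arrival = 19:13 + 3:30 = 22:43 on Oct 18.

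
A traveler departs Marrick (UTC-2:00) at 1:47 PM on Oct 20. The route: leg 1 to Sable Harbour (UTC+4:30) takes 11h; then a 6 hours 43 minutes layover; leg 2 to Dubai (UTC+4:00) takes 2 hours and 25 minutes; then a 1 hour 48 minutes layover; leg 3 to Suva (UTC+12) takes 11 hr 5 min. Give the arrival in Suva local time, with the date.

12:48 PM on Oct 22

Convert departure to UTC: 1:47 PM + 2:00 = 3:47 PM UTC on Oct 20.
Add 11 hours leg 1 → 2:47 AM UTC (Oct 21).
Add 6 hours 43 minutes layover in Sable Harbour → 9:30 AM UTC.
Add 2 hours 25 minutes leg 2 → 11:55 AM UTC.
Add 1 hour 48 minutes layover in Dubai → 1:43 PM UTC.
Add 11 hours 5 minutes leg 3 → 12:48 AM UTC (Oct 22).
Suva is UTC+12:00, so local arrival = 12:48 AM + 12:00 = 12:48 PM on Oct 22.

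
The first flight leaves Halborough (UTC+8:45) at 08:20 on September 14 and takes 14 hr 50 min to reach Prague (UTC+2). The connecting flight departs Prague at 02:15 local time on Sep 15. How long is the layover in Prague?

Convert departure to UTC: 08:20 − 8:45 = 23:35 UTC on Sep 13.
Add 14 hours and 50 minutes flight time → 14:25 UTC (Sep 14).
Prague is UTC+2:00, so local arrival = 14:25 + 2:00 = 16:25 on Sep 14.
Layover = 02:15 − 16:25 (+1 day) = 9 hours 50 minutes.

9 hours 50 minutes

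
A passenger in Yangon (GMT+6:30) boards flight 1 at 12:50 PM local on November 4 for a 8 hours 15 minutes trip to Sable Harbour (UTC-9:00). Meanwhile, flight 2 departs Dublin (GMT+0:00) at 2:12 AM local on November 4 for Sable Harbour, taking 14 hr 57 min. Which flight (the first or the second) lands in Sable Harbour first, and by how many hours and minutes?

Flight 1 in UTC: 12:50 PM − 6:30 = 6:20 AM on Nov 4.
+8 hours and 15 minutes → arrive 2:35 PM UTC on Nov 4.
Flight 2 departs at 2:12 AM UTC (Nov 4).
+14 hours 57 minutes → arrive 5:09 PM UTC on Nov 4.
Flight 1 lands earlier by 2 hours 34 minutes.

the first, by 2 hours 34 minutes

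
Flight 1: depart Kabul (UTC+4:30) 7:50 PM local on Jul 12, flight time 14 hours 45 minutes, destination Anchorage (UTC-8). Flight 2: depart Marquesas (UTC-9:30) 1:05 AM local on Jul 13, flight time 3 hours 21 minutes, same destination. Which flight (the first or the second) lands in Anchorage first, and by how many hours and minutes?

the first, by 7 hours 51 minutes

Flight 1 in UTC: 7:50 PM − 4:30 = 3:20 PM on Jul 12.
+14 hours and 45 minutes → arrive 6:05 AM UTC on Jul 13.
Flight 2 in UTC: 1:05 AM + 9:30 = 10:35 AM on Jul 13.
+3 hours 21 minutes → arrive 1:56 PM UTC on Jul 13.
Flight 1 lands earlier by 7 hours 51 minutes.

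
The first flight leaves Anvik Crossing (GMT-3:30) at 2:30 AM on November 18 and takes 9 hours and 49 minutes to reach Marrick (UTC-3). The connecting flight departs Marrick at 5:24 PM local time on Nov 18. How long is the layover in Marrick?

Convert departure to UTC: 2:30 AM + 3:30 = 6:00 AM UTC on Nov 18.
Add 9 hours and 49 minutes flight time → 3:49 PM UTC.
Marrick is UTC−3:00, so local arrival = 3:49 PM − 3:00 = 12:49 PM on Nov 18.
Layover = 5:24 PM − 12:49 PM = 4 hours 35 minutes.

4 hours 35 minutes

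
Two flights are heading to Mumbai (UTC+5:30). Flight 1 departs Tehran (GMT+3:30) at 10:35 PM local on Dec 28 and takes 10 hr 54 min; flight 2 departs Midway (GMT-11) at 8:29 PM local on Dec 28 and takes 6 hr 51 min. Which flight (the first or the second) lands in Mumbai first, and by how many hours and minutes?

the first, by 8 hours 21 minutes

Flight 1 in UTC: 10:35 PM − 3:30 = 7:05 PM on Dec 28.
+10 hours 54 minutes → arrive 5:59 AM UTC on Dec 29.
Flight 2 in UTC: 8:29 PM + 11:00 = 7:29 AM on Dec 29.
+6 hours and 51 minutes → arrive 2:20 PM UTC on Dec 29.
Flight 1 lands earlier by 8 hours 21 minutes.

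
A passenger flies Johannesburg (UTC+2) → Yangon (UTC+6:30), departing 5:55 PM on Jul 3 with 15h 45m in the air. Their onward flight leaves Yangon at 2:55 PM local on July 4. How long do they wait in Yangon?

45 minutes

Convert departure to UTC: 5:55 PM − 2:00 = 3:55 PM UTC on Jul 3.
Add 15 hours and 45 minutes flight time → 7:40 AM UTC (Jul 4).
Yangon is UTC+6:30, so local arrival = 7:40 AM + 6:30 = 2:10 PM on Jul 4.
Layover = 2:55 PM − 2:10 PM = 45 minutes.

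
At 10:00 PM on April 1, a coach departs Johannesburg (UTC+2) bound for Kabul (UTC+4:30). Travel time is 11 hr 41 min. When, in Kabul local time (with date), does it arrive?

12:11 PM on Apr 2

Convert departure to UTC: 10:00 PM − 2:00 = 8:00 PM UTC on Apr 1.
Add 11 hours 41 minutes travel time → 7:41 AM UTC (Apr 2).
Kabul is UTC+4:30, so local arrival = 7:41 AM + 4:30 = 12:11 PM on Apr 2.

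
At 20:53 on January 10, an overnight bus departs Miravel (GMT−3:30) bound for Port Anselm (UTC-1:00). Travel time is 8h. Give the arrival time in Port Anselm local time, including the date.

Convert departure to UTC: 20:53 + 3:30 = 00:23 UTC on Jan 11.
Add 8 hours travel time → 08:23 UTC.
Port Anselm is UTC−1:00, so local arrival = 08:23 − 1:00 = 07:23 on Jan 11.

07:23 on January 11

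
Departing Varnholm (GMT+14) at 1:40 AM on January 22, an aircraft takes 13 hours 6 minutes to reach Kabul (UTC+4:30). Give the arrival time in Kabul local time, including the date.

Convert departure to UTC: 1:40 AM − 14:00 = 11:40 AM UTC on Jan 21.
Add 13 hours and 6 minutes travel time → 12:46 AM UTC (Jan 22).
Kabul is UTC+4:30, so local arrival = 12:46 AM + 4:30 = 5:16 AM on Jan 22.

5:16 AM on January 22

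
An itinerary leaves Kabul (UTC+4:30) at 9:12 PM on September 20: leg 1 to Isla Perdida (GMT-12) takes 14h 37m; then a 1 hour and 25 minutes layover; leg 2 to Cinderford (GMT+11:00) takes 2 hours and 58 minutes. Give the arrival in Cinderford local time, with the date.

10:42 PM on Sep 21

Convert departure to UTC: 9:12 PM − 4:30 = 4:42 PM UTC on Sep 20.
Add 14 hours and 37 minutes leg 1 → 7:19 AM UTC (Sep 21).
Add 1 hour 25 minutes layover in Isla Perdida → 8:44 AM UTC.
Add 2 hours and 58 minutes leg 2 → 11:42 AM UTC.
Cinderford is UTC+11:00, so local arrival = 11:42 AM + 11:00 = 10:42 PM on Sep 21.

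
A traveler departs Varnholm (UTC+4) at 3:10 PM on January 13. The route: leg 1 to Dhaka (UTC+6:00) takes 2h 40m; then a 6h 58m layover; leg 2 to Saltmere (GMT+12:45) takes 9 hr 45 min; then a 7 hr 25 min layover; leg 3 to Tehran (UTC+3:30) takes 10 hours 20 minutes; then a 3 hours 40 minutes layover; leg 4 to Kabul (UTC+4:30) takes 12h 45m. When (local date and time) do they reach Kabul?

9:13 PM on Jan 15

Convert departure to UTC: 3:10 PM − 4:00 = 11:10 AM UTC on Jan 13.
Add 2 hours and 40 minutes leg 1 → 1:50 PM UTC.
Add 6 hours 58 minutes layover in Dhaka → 8:48 PM UTC.
Add 9 hours and 45 minutes leg 2 → 6:33 AM UTC (Jan 14).
Add 7 hours 25 minutes layover in Saltmere → 1:58 PM UTC.
Add 10 hours 20 minutes leg 3 → 12:18 AM UTC (Jan 15).
Add 3 hours 40 minutes layover in Tehran → 3:58 AM UTC.
Add 12 hours 45 minutes leg 4 → 4:43 PM UTC.
Kabul is UTC+4:30, so local arrival = 4:43 PM + 4:30 = 9:13 PM on Jan 15.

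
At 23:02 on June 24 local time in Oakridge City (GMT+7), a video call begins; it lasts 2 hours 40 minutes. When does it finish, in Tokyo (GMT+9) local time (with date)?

03:42 on Jun 25

Convert start to UTC: 23:02 − 7:00 = 16:02 UTC on Jun 24.
Add 2 hours 40 minutes duration → 18:42 UTC.
Tokyo is UTC+9:00, so local end time = 18:42 + 9:00 = 03:42 on Jun 25.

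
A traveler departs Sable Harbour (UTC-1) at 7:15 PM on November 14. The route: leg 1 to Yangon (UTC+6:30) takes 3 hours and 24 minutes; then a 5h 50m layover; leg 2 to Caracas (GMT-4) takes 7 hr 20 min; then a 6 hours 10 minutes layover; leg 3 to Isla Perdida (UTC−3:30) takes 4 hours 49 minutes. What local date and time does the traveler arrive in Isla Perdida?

8:18 PM on November 15

Convert departure to UTC: 7:15 PM + 1:00 = 8:15 PM UTC on Nov 14.
Add 3 hours and 24 minutes leg 1 → 11:39 PM UTC.
Add 5 hours 50 minutes layover in Yangon → 5:29 AM UTC (Nov 15).
Add 7 hours 20 minutes leg 2 → 12:49 PM UTC.
Add 6 hours 10 minutes layover in Caracas → 6:59 PM UTC.
Add 4 hours and 49 minutes leg 3 → 11:48 PM UTC.
Isla Perdida is UTC−3:30, so local arrival = 11:48 PM − 3:30 = 8:18 PM on Nov 15.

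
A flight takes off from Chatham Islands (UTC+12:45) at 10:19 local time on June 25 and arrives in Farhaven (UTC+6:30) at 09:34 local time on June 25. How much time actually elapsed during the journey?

Departure in UTC: 10:19 − 12:45 = 21:34 on Jun 24.
Arrival in UTC: 09:34 − 6:30 = 03:04 on Jun 25.
Elapsed = 03:04 − 21:34 (+1 day) = 5 hours 30 minutes.

5 hours 30 minutes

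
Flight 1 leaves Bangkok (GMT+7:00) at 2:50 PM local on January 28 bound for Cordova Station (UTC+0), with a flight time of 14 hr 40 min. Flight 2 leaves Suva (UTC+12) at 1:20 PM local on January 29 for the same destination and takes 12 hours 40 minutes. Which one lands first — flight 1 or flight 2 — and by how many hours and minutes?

the first, by 15 hours 30 minutes

Flight 1 in UTC: 2:50 PM − 7:00 = 7:50 AM on Jan 28.
+14 hours and 40 minutes → arrive 10:30 PM UTC on Jan 28.
Flight 2 in UTC: 1:20 PM − 12:00 = 1:20 AM on Jan 29.
+12 hours and 40 minutes → arrive 2:00 PM UTC on Jan 29.
Flight 1 lands earlier by 15 hours 30 minutes.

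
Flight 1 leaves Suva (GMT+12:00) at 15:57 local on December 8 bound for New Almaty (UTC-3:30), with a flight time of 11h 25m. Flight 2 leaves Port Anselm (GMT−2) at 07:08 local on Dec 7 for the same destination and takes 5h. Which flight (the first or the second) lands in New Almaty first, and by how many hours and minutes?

the second, by 25 hours 14 minutes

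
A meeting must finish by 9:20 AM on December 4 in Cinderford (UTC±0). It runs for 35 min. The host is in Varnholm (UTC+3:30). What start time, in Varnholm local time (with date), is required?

Target end time is already UTC: 9:20 AM on Dec 4.
Subtract 35 minutes → start 8:45 AM UTC on Dec 4.
Varnholm is UTC+3:30: 8:45 AM + 3:30 = 12:15 PM on Dec 4.

12:15 PM on December 4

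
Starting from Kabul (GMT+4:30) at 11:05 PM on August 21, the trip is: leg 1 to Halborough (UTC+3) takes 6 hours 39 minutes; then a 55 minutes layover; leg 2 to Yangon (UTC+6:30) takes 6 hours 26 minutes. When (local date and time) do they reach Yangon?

3:05 PM on August 22

Convert departure to UTC: 11:05 PM − 4:30 = 6:35 PM UTC on Aug 21.
Add 6 hours and 39 minutes leg 1 → 1:14 AM UTC (Aug 22).
Add 55 minutes layover in Halborough → 2:09 AM UTC.
Add 6 hours and 26 minutes leg 2 → 8:35 AM UTC.
Yangon is UTC+6:30, so local arrival = 8:35 AM + 6:30 = 3:05 PM on Aug 22.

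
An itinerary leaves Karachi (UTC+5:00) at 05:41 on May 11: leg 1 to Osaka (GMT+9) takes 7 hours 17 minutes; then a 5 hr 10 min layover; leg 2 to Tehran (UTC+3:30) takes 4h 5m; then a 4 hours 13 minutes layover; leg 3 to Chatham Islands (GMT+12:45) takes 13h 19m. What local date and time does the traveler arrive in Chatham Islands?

23:30 on May 12

Convert departure to UTC: 05:41 − 5:00 = 00:41 UTC on May 11.
Add 7 hours 17 minutes leg 1 → 07:58 UTC.
Add 5 hours 10 minutes layover in Osaka → 13:08 UTC.
Add 4 hours 5 minutes leg 2 → 17:13 UTC.
Add 4 hours 13 minutes layover in Tehran → 21:26 UTC.
Add 13 hours and 19 minutes leg 3 → 10:45 UTC (May 12).
Chatham Islands is UTC+12:45, so local arrival = 10:45 + 12:45 = 23:30 on May 12.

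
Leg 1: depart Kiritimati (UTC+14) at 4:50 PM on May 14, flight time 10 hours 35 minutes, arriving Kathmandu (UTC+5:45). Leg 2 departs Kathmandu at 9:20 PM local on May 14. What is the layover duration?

Convert departure to UTC: 4:50 PM − 14:00 = 2:50 AM UTC on May 14.
Add 10 hours and 35 minutes flight time → 1:25 PM UTC.
Kathmandu is UTC+5:45, so local arrival = 1:25 PM + 5:45 = 7:10 PM on May 14.
Layover = 9:20 PM − 7:10 PM = 2 hours 10 minutes.

2 hours 10 minutes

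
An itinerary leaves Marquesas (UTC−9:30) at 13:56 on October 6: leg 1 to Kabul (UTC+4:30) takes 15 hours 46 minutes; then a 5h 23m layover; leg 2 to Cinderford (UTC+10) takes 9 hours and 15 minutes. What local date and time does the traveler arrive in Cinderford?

Convert departure to UTC: 13:56 + 9:30 = 23:26 UTC on Oct 6.
Add 15 hours and 46 minutes leg 1 → 15:12 UTC (Oct 7).
Add 5 hours 23 minutes layover in Kabul → 20:35 UTC.
Add 9 hours and 15 minutes leg 2 → 05:50 UTC (Oct 8).
Cinderford is UTC+10:00, so local arrival = 05:50 + 10:00 = 15:50 on Oct 8.

15:50 on October 8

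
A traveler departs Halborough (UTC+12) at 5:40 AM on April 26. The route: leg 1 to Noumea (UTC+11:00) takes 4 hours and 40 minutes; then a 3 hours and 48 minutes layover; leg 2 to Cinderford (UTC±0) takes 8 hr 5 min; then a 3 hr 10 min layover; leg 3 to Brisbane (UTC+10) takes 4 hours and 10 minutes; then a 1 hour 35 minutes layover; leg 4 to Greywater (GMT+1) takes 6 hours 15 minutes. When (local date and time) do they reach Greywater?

2:23 AM on Apr 27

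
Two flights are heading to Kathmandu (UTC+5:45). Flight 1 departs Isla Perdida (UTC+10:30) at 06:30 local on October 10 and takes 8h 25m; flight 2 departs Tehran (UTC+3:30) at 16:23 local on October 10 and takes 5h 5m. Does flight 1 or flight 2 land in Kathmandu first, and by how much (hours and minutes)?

the first, by 13 hours 33 minutes

Flight 1 in UTC: 06:30 − 10:30 = 20:00 on Oct 9.
+8 hours 25 minutes → arrive 04:25 UTC on Oct 10.
Flight 2 in UTC: 16:23 − 3:30 = 12:53 on Oct 10.
+5 hours and 5 minutes → arrive 17:58 UTC on Oct 10.
Flight 1 lands earlier by 13 hours 33 minutes.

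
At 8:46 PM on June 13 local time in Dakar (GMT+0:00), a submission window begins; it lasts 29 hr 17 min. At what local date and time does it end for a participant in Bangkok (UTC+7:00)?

9:03 AM on June 15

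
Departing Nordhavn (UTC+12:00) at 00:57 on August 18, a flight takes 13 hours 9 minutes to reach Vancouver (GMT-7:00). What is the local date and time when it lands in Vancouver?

Convert departure to UTC: 00:57 − 12:00 = 12:57 UTC on Aug 17.
Add 13 hours 9 minutes travel time → 02:06 UTC (Aug 18).
Vancouver is UTC−7:00, so local arrival = 02:06 − 7:00 = 19:06 on Aug 17.

19:06 on August 17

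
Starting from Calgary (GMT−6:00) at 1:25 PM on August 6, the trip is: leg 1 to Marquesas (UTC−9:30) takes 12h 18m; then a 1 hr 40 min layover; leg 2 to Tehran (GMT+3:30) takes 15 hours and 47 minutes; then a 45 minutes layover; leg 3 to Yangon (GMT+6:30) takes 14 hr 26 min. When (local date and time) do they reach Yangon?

10:51 PM on Aug 8

Convert departure to UTC: 1:25 PM + 6:00 = 7:25 PM UTC on Aug 6.
Add 12 hours and 18 minutes leg 1 → 7:43 AM UTC (Aug 7).
Add 1 hour 40 minutes layover in Marquesas → 9:23 AM UTC.
Add 15 hours and 47 minutes leg 2 → 1:10 AM UTC (Aug 8).
Add 45 minutes layover in Tehran → 1:55 AM UTC.
Add 14 hours 26 minutes leg 3 → 4:21 PM UTC.
Yangon is UTC+6:30, so local arrival = 4:21 PM + 6:30 = 10:51 PM on Aug 8.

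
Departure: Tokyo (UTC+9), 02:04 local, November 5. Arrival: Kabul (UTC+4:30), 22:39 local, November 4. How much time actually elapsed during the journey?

Kabul is 4:30 behind Tokyo.
Clock-face elapsed time (ignoring zones) is −3 hours 25 minutes.
Actual elapsed = −3 hours 25 minutes + 4:30 = 1 hour 5 minutes.

1 hour 5 minutes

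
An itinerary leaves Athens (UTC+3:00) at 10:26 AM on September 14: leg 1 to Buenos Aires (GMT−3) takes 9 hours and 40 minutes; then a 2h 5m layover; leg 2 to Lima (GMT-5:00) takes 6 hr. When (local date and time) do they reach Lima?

8:11 PM on Sep 14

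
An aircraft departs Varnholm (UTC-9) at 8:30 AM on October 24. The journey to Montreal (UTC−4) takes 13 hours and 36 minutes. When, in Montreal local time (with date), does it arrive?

3:06 AM on Oct 25

Convert departure to UTC: 8:30 AM + 9:00 = 5:30 PM UTC on Oct 24.
Add 13 hours and 36 minutes travel time → 7:06 AM UTC (Oct 25).
Montreal is UTC−4:00, so local arrival = 7:06 AM − 4:00 = 3:06 AM on Oct 25.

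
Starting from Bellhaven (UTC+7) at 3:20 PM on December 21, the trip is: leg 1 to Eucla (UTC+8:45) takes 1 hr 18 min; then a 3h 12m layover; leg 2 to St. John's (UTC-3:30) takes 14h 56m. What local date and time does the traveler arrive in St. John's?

12:16 AM on Dec 22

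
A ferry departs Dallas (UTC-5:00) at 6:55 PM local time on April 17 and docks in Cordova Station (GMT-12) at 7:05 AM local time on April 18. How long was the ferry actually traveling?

19 hours 10 minutes

Departure in UTC: 6:55 PM + 5:00 = 11:55 PM on Apr 17.
Arrival in UTC: 7:05 AM + 12:00 = 7:05 PM on Apr 18.
Elapsed = 7:05 PM − 11:55 PM (+1 day) = 19 hours 10 minutes.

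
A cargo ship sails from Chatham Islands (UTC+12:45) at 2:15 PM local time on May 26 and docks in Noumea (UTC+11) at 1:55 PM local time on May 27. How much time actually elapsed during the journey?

25 hours 25 minutes

Departure in UTC: 2:15 PM − 12:45 = 1:30 AM on May 26.
Arrival in UTC: 1:55 PM − 11:00 = 2:55 AM on May 27.
Elapsed = 2:55 AM − 1:30 AM (+1 day) = 25 hours 25 minutes.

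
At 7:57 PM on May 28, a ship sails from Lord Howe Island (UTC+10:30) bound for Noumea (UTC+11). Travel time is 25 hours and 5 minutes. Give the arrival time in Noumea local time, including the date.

9:32 PM on May 29

Convert departure to UTC: 7:57 PM − 10:30 = 9:27 AM UTC on May 28.
Add 25 hours and 5 minutes travel time → 10:32 AM UTC (May 29).
Noumea is UTC+11:00, so local arrival = 10:32 AM + 11:00 = 9:32 PM on May 29.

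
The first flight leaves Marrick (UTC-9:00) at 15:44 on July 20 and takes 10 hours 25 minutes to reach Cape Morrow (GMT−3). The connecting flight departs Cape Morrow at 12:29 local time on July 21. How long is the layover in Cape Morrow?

Convert departure to UTC: 15:44 + 9:00 = 00:44 UTC on Jul 21.
Add 10 hours and 25 minutes flight time → 11:09 UTC.
Cape Morrow is UTC−3:00, so local arrival = 11:09 − 3:00 = 08:09 on Jul 21.
Layover = 12:29 − 08:09 = 4 hours 20 minutes.

4 hours 20 minutes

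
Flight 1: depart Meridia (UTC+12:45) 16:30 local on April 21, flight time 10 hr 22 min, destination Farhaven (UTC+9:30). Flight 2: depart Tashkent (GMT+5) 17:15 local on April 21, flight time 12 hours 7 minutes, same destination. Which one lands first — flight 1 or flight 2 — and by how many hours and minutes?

the first, by 10 hours 15 minutes

Flight 1 in UTC: 16:30 − 12:45 = 03:45 on Apr 21.
+10 hours and 22 minutes → arrive 14:07 UTC on Apr 21.
Flight 2 in UTC: 17:15 − 5:00 = 12:15 on Apr 21.
+12 hours 7 minutes → arrive 00:22 UTC on Apr 22.
Flight 1 lands earlier by 10 hours 15 minutes.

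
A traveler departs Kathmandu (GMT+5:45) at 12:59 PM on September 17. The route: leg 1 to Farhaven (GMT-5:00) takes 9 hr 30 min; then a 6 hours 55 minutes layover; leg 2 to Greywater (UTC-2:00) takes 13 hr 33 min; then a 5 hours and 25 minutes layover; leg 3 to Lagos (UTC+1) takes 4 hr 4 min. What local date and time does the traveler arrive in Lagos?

Convert departure to UTC: 12:59 PM − 5:45 = 7:14 AM UTC on Sep 17.
Add 9 hours 30 minutes leg 1 → 4:44 PM UTC.
Add 6 hours 55 minutes layover in Farhaven → 11:39 PM UTC.
Add 13 hours 33 minutes leg 2 → 1:12 PM UTC (Sep 18).
Add 5 hours 25 minutes layover in Greywater → 6:37 PM UTC.
Add 4 hours 4 minutes leg 3 → 10:41 PM UTC.
Lagos is UTC+1:00, so local arrival = 10:41 PM + 1:00 = 11:41 PM on Sep 18.

11:41 PM on September 18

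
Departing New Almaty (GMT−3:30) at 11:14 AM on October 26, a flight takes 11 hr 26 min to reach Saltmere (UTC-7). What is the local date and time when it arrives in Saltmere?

Convert departure to UTC: 11:14 AM + 3:30 = 2:44 PM UTC on Oct 26.
Add 11 hours and 26 minutes travel time → 2:10 AM UTC (Oct 27).
Saltmere is UTC−7:00, so local arrival = 2:10 AM − 7:00 = 7:10 PM on Oct 26.

7:10 PM on October 26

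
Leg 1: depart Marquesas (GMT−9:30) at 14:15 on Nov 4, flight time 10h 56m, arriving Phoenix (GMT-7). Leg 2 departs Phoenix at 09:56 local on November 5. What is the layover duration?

Convert departure to UTC: 14:15 + 9:30 = 23:45 UTC on Nov 4.
Add 10 hours and 56 minutes flight time → 10:41 UTC (Nov 5).
Phoenix is UTC−7:00, so local arrival = 10:41 − 7:00 = 03:41 on Nov 5.
Layover = 09:56 − 03:41 = 6 hours 15 minutes.

6 hours 15 minutes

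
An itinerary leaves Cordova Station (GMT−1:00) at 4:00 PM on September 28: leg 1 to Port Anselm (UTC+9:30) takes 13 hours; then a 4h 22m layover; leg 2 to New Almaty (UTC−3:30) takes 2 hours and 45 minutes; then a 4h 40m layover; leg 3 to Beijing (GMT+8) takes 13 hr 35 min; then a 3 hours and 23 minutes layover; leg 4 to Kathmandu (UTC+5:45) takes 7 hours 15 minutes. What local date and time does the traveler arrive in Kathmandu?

Convert departure to UTC: 4:00 PM + 1:00 = 5:00 PM UTC on Sep 28.
Add 13 hours leg 1 → 6:00 AM UTC (Sep 29).
Add 4 hours and 22 minutes layover in Port Anselm → 10:22 AM UTC.
Add 2 hours 45 minutes leg 2 → 1:07 PM UTC.
Add 4 hours 40 minutes layover in New Almaty → 5:47 PM UTC.
Add 13 hours and 35 minutes leg 3 → 7:22 AM UTC (Sep 30).
Add 3 hours 23 minutes layover in Beijing → 10:45 AM UTC.
Add 7 hours 15 minutes leg 4 → 6:00 PM UTC.
Kathmandu is UTC+5:45, so local arrival = 6:00 PM + 5:45 = 11:45 PM on Sep 30.

11:45 PM on Sep 30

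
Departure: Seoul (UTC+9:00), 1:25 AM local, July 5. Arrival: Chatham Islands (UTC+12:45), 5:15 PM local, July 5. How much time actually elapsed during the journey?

Departure in UTC: 1:25 AM − 9:00 = 4:25 PM on Jul 4.
Arrival in UTC: 5:15 PM − 12:45 = 4:30 AM on Jul 5.
Elapsed = 4:30 AM − 4:25 PM (+1 day) = 12 hours 5 minutes.

12 hours 5 minutes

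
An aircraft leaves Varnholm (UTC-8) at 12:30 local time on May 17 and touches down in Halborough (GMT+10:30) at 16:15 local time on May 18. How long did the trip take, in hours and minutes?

9 hours 15 minutes

Departure in UTC: 12:30 + 8:00 = 20:30 on May 17.
Arrival in UTC: 16:15 − 10:30 = 05:45 on May 18.
Elapsed = 05:45 − 20:30 (+1 day) = 9 hours 15 minutes.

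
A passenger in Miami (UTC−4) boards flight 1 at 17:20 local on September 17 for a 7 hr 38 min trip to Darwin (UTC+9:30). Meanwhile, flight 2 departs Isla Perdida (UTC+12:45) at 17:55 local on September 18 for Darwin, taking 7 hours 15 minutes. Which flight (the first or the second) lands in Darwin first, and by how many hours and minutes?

Flight 1 in UTC: 17:20 + 4:00 = 21:20 on Sep 17.
+7 hours 38 minutes → arrive 04:58 UTC on Sep 18.
Flight 2 in UTC: 17:55 − 12:45 = 05:10 on Sep 18.
+7 hours 15 minutes → arrive 12:25 UTC on Sep 18.
Flight 1 lands earlier by 7 hours 27 minutes.

the first, by 7 hours 27 minutes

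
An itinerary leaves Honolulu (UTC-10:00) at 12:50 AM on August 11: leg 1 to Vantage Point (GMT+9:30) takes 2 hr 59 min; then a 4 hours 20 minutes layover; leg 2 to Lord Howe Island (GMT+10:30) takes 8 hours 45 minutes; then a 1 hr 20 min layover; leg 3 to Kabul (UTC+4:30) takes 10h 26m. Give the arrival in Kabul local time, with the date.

Convert departure to UTC: 12:50 AM + 10:00 = 10:50 AM UTC on Aug 11.
Add 2 hours 59 minutes leg 1 → 1:49 PM UTC.
Add 4 hours 20 minutes layover in Vantage Point → 6:09 PM UTC.
Add 8 hours 45 minutes leg 2 → 2:54 AM UTC (Aug 12).
Add 1 hour 20 minutes layover in Lord Howe Island → 4:14 AM UTC.
Add 10 hours 26 minutes leg 3 → 2:40 PM UTC.
Kabul is UTC+4:30, so local arrival = 2:40 PM + 4:30 = 7:10 PM on Aug 12.

7:10 PM on August 12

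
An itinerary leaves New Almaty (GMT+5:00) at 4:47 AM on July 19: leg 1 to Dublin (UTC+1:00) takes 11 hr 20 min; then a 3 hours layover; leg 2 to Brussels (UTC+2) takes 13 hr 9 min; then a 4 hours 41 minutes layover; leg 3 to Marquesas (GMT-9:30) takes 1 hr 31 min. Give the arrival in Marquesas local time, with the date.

11:58 PM on July 19

Convert departure to UTC: 4:47 AM − 5:00 = 11:47 PM UTC on Jul 18.
Add 11 hours and 20 minutes leg 1 → 11:07 AM UTC (Jul 19).
Add 3 hours layover in Dublin → 2:07 PM UTC.
Add 13 hours 9 minutes leg 2 → 3:16 AM UTC (Jul 20).
Add 4 hours 41 minutes layover in Brussels → 7:57 AM UTC.
Add 1 hour and 31 minutes leg 3 → 9:28 AM UTC.
Marquesas is UTC−9:30, so local arrival = 9:28 AM − 9:30 = 11:58 PM on Jul 19.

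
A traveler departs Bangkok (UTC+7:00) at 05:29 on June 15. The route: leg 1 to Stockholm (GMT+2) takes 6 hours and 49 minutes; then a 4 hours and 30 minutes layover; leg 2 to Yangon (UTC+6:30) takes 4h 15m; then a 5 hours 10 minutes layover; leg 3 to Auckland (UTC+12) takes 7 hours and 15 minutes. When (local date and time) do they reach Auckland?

14:28 on June 16

Convert departure to UTC: 05:29 − 7:00 = 22:29 UTC on Jun 14.
Add 6 hours and 49 minutes leg 1 → 05:18 UTC (Jun 15).
Add 4 hours and 30 minutes layover in Stockholm → 09:48 UTC.
Add 4 hours and 15 minutes leg 2 → 14:03 UTC.
Add 5 hours and 10 minutes layover in Yangon → 19:13 UTC.
Add 7 hours 15 minutes leg 3 → 02:28 UTC (Jun 16).
Auckland is UTC+12:00, so local arrival = 02:28 + 12:00 = 14:28 on Jun 16.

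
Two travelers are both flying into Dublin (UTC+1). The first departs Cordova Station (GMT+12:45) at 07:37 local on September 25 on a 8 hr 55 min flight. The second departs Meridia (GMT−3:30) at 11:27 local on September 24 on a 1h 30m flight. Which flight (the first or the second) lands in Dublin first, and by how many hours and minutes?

the second, by 11 hours 20 minutes

Flight 1 in UTC: 07:37 − 12:45 = 18:52 on Sep 24.
+8 hours and 55 minutes → arrive 03:47 UTC on Sep 25.
Flight 2 in UTC: 11:27 + 3:30 = 14:57 on Sep 24.
+1 hour and 30 minutes → arrive 16:27 UTC on Sep 24.
Flight 2 lands earlier by 11 hours 20 minutes.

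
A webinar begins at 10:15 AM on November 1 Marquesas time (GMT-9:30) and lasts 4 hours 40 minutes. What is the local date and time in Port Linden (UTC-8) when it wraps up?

Convert start to UTC: 10:15 AM + 9:30 = 7:45 PM UTC on Nov 1.
Add 4 hours 40 minutes duration → 12:25 AM UTC (Nov 2).
Port Linden is UTC−8:00, so local end time = 12:25 AM − 8:00 = 4:25 PM on Nov 1.

4:25 PM on November 1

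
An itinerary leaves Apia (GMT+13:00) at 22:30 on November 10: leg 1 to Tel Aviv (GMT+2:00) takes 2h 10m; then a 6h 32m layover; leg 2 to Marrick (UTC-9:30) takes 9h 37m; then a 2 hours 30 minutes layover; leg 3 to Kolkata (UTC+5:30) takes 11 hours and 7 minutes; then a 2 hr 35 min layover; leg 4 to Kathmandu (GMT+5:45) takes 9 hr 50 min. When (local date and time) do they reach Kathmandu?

11:36 on November 12

Convert departure to UTC: 22:30 − 13:00 = 09:30 UTC on Nov 10.
Add 2 hours 10 minutes leg 1 → 11:40 UTC.
Add 6 hours 32 minutes layover in Tel Aviv → 18:12 UTC.
Add 9 hours 37 minutes leg 2 → 03:49 UTC (Nov 11).
Add 2 hours and 30 minutes layover in Marrick → 06:19 UTC.
Add 11 hours 7 minutes leg 3 → 17:26 UTC.
Add 2 hours and 35 minutes layover in Kolkata → 20:01 UTC.
Add 9 hours and 50 minutes leg 4 → 05:51 UTC (Nov 12).
Kathmandu is UTC+5:45, so local arrival = 05:51 + 5:45 = 11:36 on Nov 12.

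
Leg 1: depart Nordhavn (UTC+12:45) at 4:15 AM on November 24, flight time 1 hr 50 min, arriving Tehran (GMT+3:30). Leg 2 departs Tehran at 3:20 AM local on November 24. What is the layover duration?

6 hours 30 minutes

Convert departure to UTC: 4:15 AM − 12:45 = 3:30 PM UTC on Nov 23.
Add 1 hour and 50 minutes flight time → 5:20 PM UTC.
Tehran is UTC+3:30, so local arrival = 5:20 PM + 3:30 = 8:50 PM on Nov 23.
Layover = 3:20 AM − 8:50 PM (+1 day) = 6 hours 30 minutes.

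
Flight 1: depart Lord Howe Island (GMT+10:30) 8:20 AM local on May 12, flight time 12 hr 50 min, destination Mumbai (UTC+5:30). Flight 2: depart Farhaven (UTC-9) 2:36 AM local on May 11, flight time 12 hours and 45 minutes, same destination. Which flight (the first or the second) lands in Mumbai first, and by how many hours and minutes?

Flight 1 in UTC: 8:20 AM − 10:30 = 9:50 PM on May 11.
+12 hours 50 minutes → arrive 10:40 AM UTC on May 12.
Flight 2 in UTC: 2:36 AM + 9:00 = 11:36 AM on May 11.
+12 hours and 45 minutes → arrive 12:21 AM UTC on May 12.
Flight 2 lands earlier by 10 hours 19 minutes.

the second, by 10 hours 19 minutes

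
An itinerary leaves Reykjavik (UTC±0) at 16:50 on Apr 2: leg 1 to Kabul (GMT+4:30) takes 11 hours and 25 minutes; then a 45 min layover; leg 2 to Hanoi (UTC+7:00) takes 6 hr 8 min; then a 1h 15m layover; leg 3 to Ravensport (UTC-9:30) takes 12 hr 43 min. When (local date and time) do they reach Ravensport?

15:36 on April 3

Reykjavik is at UTC+0, so departure is already 16:50 UTC on Apr 2.
Add 11 hours 25 minutes leg 1 → 04:15 UTC (Apr 3).
Add 45 minutes layover in Kabul → 05:00 UTC.
Add 6 hours and 8 minutes leg 2 → 11:08 UTC.
Add 1 hour 15 minutes layover in Hanoi → 12:23 UTC.
Add 12 hours and 43 minutes leg 3 → 01:06 UTC (Apr 4).
Ravensport is UTC−9:30, so local arrival = 01:06 − 9:30 = 15:36 on Apr 3.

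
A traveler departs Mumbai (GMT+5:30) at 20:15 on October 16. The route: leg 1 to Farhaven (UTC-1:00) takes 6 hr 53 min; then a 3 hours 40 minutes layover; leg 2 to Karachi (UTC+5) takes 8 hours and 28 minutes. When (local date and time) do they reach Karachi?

14:46 on October 17

Convert departure to UTC: 20:15 − 5:30 = 14:45 UTC on Oct 16.
Add 6 hours 53 minutes leg 1 → 21:38 UTC.
Add 3 hours 40 minutes layover in Farhaven → 01:18 UTC (Oct 17).
Add 8 hours and 28 minutes leg 2 → 09:46 UTC.
Karachi is UTC+5:00, so local arrival = 09:46 + 5:00 = 14:46 on Oct 17.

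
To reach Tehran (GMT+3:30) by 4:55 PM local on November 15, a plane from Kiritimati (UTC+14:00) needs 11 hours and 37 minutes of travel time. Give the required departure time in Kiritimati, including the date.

3:48 PM on November 15

Target arrival in UTC: 4:55 PM − 3:30 = 1:25 PM on Nov 15.
Subtract 11 hours and 37 minutes → departure 1:48 AM UTC on Nov 15.
Kiritimati is UTC+14:00: 1:48 AM + 14:00 = 3:48 PM on Nov 15.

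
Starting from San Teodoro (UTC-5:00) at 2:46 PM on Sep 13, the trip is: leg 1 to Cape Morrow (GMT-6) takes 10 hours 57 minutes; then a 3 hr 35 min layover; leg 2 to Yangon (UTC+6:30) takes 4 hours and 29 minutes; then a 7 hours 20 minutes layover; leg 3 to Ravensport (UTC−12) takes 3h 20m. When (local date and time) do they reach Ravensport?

Convert departure to UTC: 2:46 PM + 5:00 = 7:46 PM UTC on Sep 13.
Add 10 hours 57 minutes leg 1 → 6:43 AM UTC (Sep 14).
Add 3 hours 35 minutes layover in Cape Morrow → 10:18 AM UTC.
Add 4 hours and 29 minutes leg 2 → 2:47 PM UTC.
Add 7 hours 20 minutes layover in Yangon → 10:07 PM UTC.
Add 3 hours 20 minutes leg 3 → 1:27 AM UTC (Sep 15).
Ravensport is UTC−12:00, so local arrival = 1:27 AM − 12:00 = 1:27 PM on Sep 14.

1:27 PM on September 14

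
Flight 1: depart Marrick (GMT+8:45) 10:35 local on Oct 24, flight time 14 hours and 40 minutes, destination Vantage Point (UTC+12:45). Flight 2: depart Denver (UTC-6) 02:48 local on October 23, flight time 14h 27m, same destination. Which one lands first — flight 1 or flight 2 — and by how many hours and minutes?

Flight 1 in UTC: 10:35 − 8:45 = 01:50 on Oct 24.
+14 hours and 40 minutes → arrive 16:30 UTC on Oct 24.
Flight 2 in UTC: 02:48 + 6:00 = 08:48 on Oct 23.
+14 hours 27 minutes → arrive 23:15 UTC on Oct 23.
Flight 2 lands earlier by 17 hours 15 minutes.

the second, by 17 hours 15 minutes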